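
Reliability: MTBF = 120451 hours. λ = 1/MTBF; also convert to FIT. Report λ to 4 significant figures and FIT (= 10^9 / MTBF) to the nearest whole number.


Formula: λ = 1 / MTBF; FIT = λ × 1e9 = 1e9 / MTBF
λ = 1 / 120451 ≈ 8.302e-06 failures/hour
FIT = 1e9 / 120451 ≈ 8302 failures per 1e9 hours (nearest whole number)

λ = 8.302e-06 /h, FIT = 8302


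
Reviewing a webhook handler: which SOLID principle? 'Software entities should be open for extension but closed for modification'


This describes the Open/Closed Principle (OCP)

Open/Closed Principle (OCP)


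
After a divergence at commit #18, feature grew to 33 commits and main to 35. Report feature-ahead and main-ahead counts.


Common ancestor: commit #18
feature commits after divergence: 33 - 18 = 15
main commits after divergence: 35 - 18 = 17
feature is 15 commits ahead of main
main is 17 commits ahead of feature

feature ahead: 15, main ahead: 17


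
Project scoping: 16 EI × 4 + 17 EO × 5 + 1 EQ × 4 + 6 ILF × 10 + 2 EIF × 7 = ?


UFP = EI*4 + EO*5 + EQ*4 + ILF*10 + EIF*7
UFP = 16*4 + 17*5 + 1*4 + 6*10 + 2*7
UFP = 64 + 85 + 4 + 60 + 14
UFP = 227

227


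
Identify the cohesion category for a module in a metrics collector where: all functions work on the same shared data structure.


Reasoning: Functions share data
Type: Communicational cohesion

Communicational cohesion


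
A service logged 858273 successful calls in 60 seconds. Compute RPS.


Formula: throughput = requests / seconds
throughput = 858273 / 60
throughput = 14304.55 requests/second

14304.55 requests/second


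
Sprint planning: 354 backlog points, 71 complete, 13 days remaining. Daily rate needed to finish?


Formula: Required rate = Remaining points / Days left
Remaining = 354 - 71 = 283 points
Required rate = 283 / 13 = 21.77 points/day

21.77 points/day


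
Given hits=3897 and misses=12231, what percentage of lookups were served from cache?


Formula: hit rate = hits / (hits + misses) * 100
hit rate = 3897 / (3897 + 12231) * 100
hit rate = 3897 / 16128 * 100
hit rate = 24.16%

24.16%


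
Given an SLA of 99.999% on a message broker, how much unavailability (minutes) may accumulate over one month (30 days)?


Formula: allowed downtime = period * (100 - SLA) / 100
Period (month (30 days)) = 43200 minutes
Unavailability fraction = (100 - 99.999) / 100
Allowed downtime = 43200 * (100 - 99.999) / 100
Allowed downtime = 0.432 minutes

0.432 minutes


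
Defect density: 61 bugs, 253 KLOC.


Defect density = defects / KLOC
Defect density = 61 / 253
Defect density = 0.241 defects/KLOC

0.241 defects/KLOC


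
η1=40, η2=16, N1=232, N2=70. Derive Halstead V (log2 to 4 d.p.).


Formula: V = N * log2(η), where N = N1 + N2 and η = η1 + η2
η = 40 + 16 = 56
N = 232 + 70 = 302
log2(56) ≈ 5.8074
V = 302 * 5.8074 = 1753.83

1753.83


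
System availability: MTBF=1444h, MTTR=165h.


Availability = MTBF / (MTBF + MTTR)
Availability = 1444 / (1444 + 165)
Availability = 1444 / 1609
Availability = 89.7452%

89.7452%


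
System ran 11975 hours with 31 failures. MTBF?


Formula: MTBF = Total operating time / Number of failures
MTBF = 11975 / 31
MTBF = 386.29 hours

386.29 hours


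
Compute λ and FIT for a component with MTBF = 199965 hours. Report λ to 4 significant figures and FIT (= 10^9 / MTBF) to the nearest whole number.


Formula: λ = 1 / MTBF; FIT = λ × 1e9 = 1e9 / MTBF
λ = 1 / 199965 ≈ 5.001e-06 failures/hour
FIT = 1e9 / 199965 ≈ 5001 failures per 1e9 hours (nearest whole number)

λ = 5.001e-06 /h, FIT = 5001


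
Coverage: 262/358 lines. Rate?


Coverage = covered / total * 100
Coverage = 262 / 358 * 100
Coverage = 73.18%

73.18%


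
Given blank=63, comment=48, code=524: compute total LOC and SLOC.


Total LOC = blank + comment + code
Total LOC = 63 + 48 + 524 = 635
SLOC (source only) = code = 524

Total LOC: 635, SLOC: 524


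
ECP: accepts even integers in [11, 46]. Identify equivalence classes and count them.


Constraint: even integers in [11, 46]
Class 1: x < 11 — out-of-range invalid
Class 2: x in [11,46] but odd — wrong type invalid
Class 3: x in [11,46] and even — valid
Class 4: x > 46 — out-of-range invalid
Total equivalence classes: 4

4 equivalence classes


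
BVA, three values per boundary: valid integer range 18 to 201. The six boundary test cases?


Range: [18, 201]
Boundaries: just below min, min, min+1, max-1, max, just above max
Values: [17, 18, 19, 200, 201, 202]

[17, 18, 19, 200, 201, 202]


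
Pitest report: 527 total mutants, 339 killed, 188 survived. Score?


Mutation score = killed / total * 100
Mutation score = 339 / 527 * 100
Mutation score = 64.33%

64.33%


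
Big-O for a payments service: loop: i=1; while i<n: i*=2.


Reasoning: i doubles each step so iterations are log2(n)
Complexity: O(log n)

O(log n)


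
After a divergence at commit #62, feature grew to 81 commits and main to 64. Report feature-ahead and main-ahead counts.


Common ancestor: commit #62
feature commits after divergence: 81 - 62 = 19
main commits after divergence: 64 - 62 = 2
feature is 19 commits ahead of main
main is 2 commits ahead of feature

feature ahead: 19, main ahead: 2


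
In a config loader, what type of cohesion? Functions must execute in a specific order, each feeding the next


Reasoning: Output of one is input to next
Type: Sequential cohesion

Sequential cohesion


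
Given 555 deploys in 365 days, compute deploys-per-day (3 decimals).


Formula: deployments per day = releases / days
= 555 / 365
= 1.521 deploys/day
(equivalently, 10.64 deploys/week)

1.521 deploys/day


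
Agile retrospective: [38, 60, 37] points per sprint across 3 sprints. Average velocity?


Formula: Avg velocity = Total points / Number of sprints
Points: [38, 60, 37]
Sum = 38 + 60 + 37 = 135
Avg velocity = 135 / 3 = 45.0 points/sprint

45.0 points/sprint


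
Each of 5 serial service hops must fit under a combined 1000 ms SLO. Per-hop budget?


Formula: per_stage = total_budget / stages
per_stage = 1000 / 5
per_stage = 200.0 ms

200.0 ms


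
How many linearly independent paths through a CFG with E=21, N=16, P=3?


Formula: V(G) = E - N + 2P
V(G) = 21 - 16 + 2*3
V(G) = 5 + 6
V(G) = 11

11


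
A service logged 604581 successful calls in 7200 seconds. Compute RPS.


Formula: throughput = requests / seconds
throughput = 604581 / 7200
throughput = 83.97 requests/second

83.97 requests/second


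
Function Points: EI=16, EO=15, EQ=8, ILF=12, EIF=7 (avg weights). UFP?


UFP = EI*4 + EO*5 + EQ*4 + ILF*10 + EIF*7
UFP = 16*4 + 15*5 + 8*4 + 12*10 + 7*7
UFP = 64 + 75 + 32 + 120 + 49
UFP = 340

340


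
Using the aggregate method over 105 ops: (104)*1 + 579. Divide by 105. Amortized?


Formula: Amortized cost = Total cost / Operations
Total cost = (104 * 1) + (1 * 579)
Total cost = 104 + 579 = 683
Amortized = 683 / 105 = 6.5048

6.5048


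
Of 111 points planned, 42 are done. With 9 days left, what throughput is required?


Formula: Required rate = Remaining points / Days left
Remaining = 111 - 42 = 69 points
Required rate = 69 / 9 = 7.67 points/day

7.67 points/day


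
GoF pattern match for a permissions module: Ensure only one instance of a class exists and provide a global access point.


This matches the Singleton pattern

Singleton


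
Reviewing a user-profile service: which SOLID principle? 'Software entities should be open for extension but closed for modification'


This describes the Open/Closed Principle (OCP)

Open/Closed Principle (OCP)


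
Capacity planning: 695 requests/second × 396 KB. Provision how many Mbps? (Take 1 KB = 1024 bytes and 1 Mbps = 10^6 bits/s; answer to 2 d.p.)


Formula: Mbps = payload_bytes * RPS * 8 / 1e6
Payload per request = 396 KB = 396 * 1024 = 405504 bytes
Total bytes/sec = 405504 * 695 = 281825280
Total bits/sec = 281825280 * 8 = 2254602240
Mbps = 2254602240 / 1e6 = 2254.6

2254.6 Mbps


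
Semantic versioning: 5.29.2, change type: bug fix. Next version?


Current: 5.29.2
Change category: 'bug fix' → patch bump
SemVer rule: patch bump → increment PATCH (MAJOR and MINOR unchanged)
New: 5.29.3

5.29.3


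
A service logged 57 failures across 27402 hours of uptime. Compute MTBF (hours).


Formula: MTBF = Total operating time / Number of failures
MTBF = 27402 / 57
MTBF = 480.74 hours

480.74 hours


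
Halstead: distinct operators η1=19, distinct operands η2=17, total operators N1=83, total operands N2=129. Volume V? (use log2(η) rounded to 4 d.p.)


Formula: V = N * log2(η), where N = N1 + N2 and η = η1 + η2
η = 19 + 17 = 36
N = 83 + 129 = 212
log2(36) ≈ 5.1699
V = 212 * 5.1699 = 1096.02

1096.02


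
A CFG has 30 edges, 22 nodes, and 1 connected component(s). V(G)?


Formula: V(G) = E - N + 2P
V(G) = 30 - 22 + 2*1
V(G) = 8 + 2
V(G) = 10

10


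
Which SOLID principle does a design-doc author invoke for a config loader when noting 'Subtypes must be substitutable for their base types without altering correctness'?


This describes the Liskov Substitution Principle (LSP)

Liskov Substitution Principle (LSP)


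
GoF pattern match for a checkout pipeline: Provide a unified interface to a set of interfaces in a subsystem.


This matches the Facade pattern

Facade


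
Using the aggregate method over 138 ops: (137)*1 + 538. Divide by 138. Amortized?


Formula: Amortized cost = Total cost / Operations
Total cost = (137 * 1) + (1 * 538)
Total cost = 137 + 538 = 675
Amortized = 675 / 138 = 4.8913

4.8913


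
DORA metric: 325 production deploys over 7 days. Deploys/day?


Formula: deployments per day = releases / days
= 325 / 7
= 46.429 deploys/day
(equivalently, 325.0 deploys/week)

46.429 deploys/day


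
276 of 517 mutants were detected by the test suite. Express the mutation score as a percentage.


Mutation score = killed / total * 100
Mutation score = 276 / 517 * 100
Mutation score = 53.38%

53.38%


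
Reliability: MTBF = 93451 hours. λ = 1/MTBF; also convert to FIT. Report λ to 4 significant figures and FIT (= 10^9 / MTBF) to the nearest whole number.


Formula: λ = 1 / MTBF; FIT = λ × 1e9 = 1e9 / MTBF
λ = 1 / 93451 ≈ 1.070e-05 failures/hour
FIT = 1e9 / 93451 ≈ 10701 failures per 1e9 hours (nearest whole number)

λ = 1.070e-05 /h, FIT = 10701


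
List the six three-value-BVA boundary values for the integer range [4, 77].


Range: [4, 77]
Boundaries: just below min, min, min+1, max-1, max, just above max
Values: [3, 4, 5, 76, 77, 78]

[3, 4, 5, 76, 77, 78]


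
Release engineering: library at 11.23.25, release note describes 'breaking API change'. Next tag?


Current: 11.23.25
Change category: 'breaking API change' → major bump
SemVer rule: major bump → increment MAJOR, reset MINOR and PATCH to 0
New: 12.0.0

12.0.0


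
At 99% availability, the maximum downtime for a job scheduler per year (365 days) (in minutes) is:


Formula: allowed downtime = period * (100 - SLA) / 100
Period (year (365 days)) = 525600 minutes
Unavailability fraction = (100 - 99.0) / 100
Allowed downtime = 525600 * (100 - 99.0) / 100
Allowed downtime = 5256.0 minutes

5256.0 minutes


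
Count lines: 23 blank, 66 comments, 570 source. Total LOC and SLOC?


Total LOC = blank + comment + code
Total LOC = 23 + 66 + 570 = 659
SLOC (source only) = code = 570

Total LOC: 659, SLOC: 570


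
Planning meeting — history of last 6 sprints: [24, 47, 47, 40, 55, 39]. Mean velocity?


Formula: Avg velocity = Total points / Number of sprints
Points: [24, 47, 47, 40, 55, 39]
Sum = 24 + 47 + 47 + 40 + 55 + 39 = 252
Avg velocity = 252 / 6 = 42.0 points/sprint

42.0 points/sprint


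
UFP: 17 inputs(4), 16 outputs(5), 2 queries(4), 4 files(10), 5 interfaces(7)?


UFP = EI*4 + EO*5 + EQ*4 + ILF*10 + EIF*7
UFP = 17*4 + 16*5 + 2*4 + 4*10 + 5*7
UFP = 68 + 80 + 8 + 40 + 35
UFP = 231

231


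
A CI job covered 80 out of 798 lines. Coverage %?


Coverage = covered / total * 100
Coverage = 80 / 798 * 100
Coverage = 10.03%

10.03%


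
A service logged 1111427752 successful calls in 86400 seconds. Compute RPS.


Formula: throughput = requests / seconds
throughput = 1111427752 / 86400
throughput = 12863.75 requests/second

12863.75 requests/second


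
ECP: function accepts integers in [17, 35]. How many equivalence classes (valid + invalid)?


Valid range: [17, 35]
Class 1: x < 17 — invalid
Class 2: 17 ≤ x ≤ 35 — valid
Class 3: x > 35 — invalid
Total equivalence classes: 3

3 equivalence classes


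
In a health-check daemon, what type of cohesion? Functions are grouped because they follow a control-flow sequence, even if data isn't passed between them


Reasoning: Grouped by order of execution within a routine, not by data flow
Type: Procedural cohesion

Procedural cohesion


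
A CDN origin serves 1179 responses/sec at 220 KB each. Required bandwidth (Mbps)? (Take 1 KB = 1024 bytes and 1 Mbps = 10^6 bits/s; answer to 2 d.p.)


Formula: Mbps = payload_bytes * RPS * 8 / 1e6
Payload per request = 220 KB = 220 * 1024 = 225280 bytes
Total bytes/sec = 225280 * 1179 = 265605120
Total bits/sec = 265605120 * 8 = 2124840960
Mbps = 2124840960 / 1e6 = 2124.84

2124.84 Mbps


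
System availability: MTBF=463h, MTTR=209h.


Availability = MTBF / (MTBF + MTTR)
Availability = 463 / (463 + 209)
Availability = 463 / 672
Availability = 68.8988%

68.8988%


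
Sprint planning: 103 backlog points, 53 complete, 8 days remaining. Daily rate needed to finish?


Formula: Required rate = Remaining points / Days left
Remaining = 103 - 53 = 50 points
Required rate = 50 / 8 = 6.25 points/day

6.25 points/day


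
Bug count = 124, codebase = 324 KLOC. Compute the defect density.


Defect density = defects / KLOC
Defect density = 124 / 324
Defect density = 0.383 defects/KLOC

0.383 defects/KLOC


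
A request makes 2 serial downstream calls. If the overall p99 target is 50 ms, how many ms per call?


Formula: per_stage = total_budget / stages
per_stage = 50 / 2
per_stage = 25.0 ms

25.0 ms


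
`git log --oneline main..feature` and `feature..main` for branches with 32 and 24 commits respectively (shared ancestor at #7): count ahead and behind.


Common ancestor: commit #7
feature commits after divergence: 32 - 7 = 25
main commits after divergence: 24 - 7 = 17
feature is 25 commits ahead of main
main is 17 commits ahead of feature

feature ahead: 25, main ahead: 17


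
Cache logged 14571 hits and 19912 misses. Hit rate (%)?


Formula: hit rate = hits / (hits + misses) * 100
hit rate = 14571 / (14571 + 19912) * 100
hit rate = 14571 / 34483 * 100
hit rate = 42.26%

42.26%


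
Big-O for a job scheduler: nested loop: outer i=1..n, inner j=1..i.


Reasoning: triangle: n(n+1)/2 ~ n^2/2
Complexity: O(n^2)

O(n^2)


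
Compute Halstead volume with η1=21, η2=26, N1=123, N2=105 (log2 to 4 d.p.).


Formula: V = N * log2(η), where N = N1 + N2 and η = η1 + η2
η = 21 + 26 = 47
N = 123 + 105 = 228
log2(47) ≈ 5.5546
V = 228 * 5.5546 = 1266.45

1266.45


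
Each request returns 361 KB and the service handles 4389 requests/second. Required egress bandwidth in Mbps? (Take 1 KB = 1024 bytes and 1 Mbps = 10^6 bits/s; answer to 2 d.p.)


Formula: Mbps = payload_bytes * RPS * 8 / 1e6
Payload per request = 361 KB = 361 * 1024 = 369664 bytes
Total bytes/sec = 369664 * 4389 = 1622455296
Total bits/sec = 1622455296 * 8 = 12979642368
Mbps = 12979642368 / 1e6 = 12979.64

12979.64 Mbps


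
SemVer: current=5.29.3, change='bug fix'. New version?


Current: 5.29.3
Change category: 'bug fix' → patch bump
SemVer rule: patch bump → increment PATCH (MAJOR and MINOR unchanged)
New: 5.29.4

5.29.4


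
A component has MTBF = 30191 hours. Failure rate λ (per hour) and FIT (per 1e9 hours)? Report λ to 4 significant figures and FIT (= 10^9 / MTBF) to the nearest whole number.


Formula: λ = 1 / MTBF; FIT = λ × 1e9 = 1e9 / MTBF
λ = 1 / 30191 ≈ 3.312e-05 failures/hour
FIT = 1e9 / 30191 ≈ 33122 failures per 1e9 hours (nearest whole number)

λ = 3.312e-05 /h, FIT = 33122


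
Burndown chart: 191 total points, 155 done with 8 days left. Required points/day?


Formula: Required rate = Remaining points / Days left
Remaining = 191 - 155 = 36 points
Required rate = 36 / 8 = 4.5 points/day

4.5 points/day


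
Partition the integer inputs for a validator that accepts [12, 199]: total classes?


Valid range: [12, 199]
Class 1: x < 12 — invalid
Class 2: 12 ≤ x ≤ 199 — valid
Class 3: x > 199 — invalid
Total equivalence classes: 3

3 equivalence classes


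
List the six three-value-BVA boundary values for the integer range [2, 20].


Range: [2, 20]
Boundaries: just below min, min, min+1, max-1, max, just above max
Values: [1, 2, 3, 19, 20, 21]

[1, 2, 3, 19, 20, 21]


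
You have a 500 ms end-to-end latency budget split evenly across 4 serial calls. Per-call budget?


Formula: per_stage = total_budget / stages
per_stage = 500 / 4
per_stage = 125.0 ms

125.0 ms


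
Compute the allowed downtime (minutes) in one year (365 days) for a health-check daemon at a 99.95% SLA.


Formula: allowed downtime = period * (100 - SLA) / 100
Period (year (365 days)) = 525600 minutes
Unavailability fraction = (100 - 99.95) / 100
Allowed downtime = 525600 * (100 - 99.95) / 100
Allowed downtime = 262.8 minutes

262.8 minutes


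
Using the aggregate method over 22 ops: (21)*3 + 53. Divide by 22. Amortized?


Formula: Amortized cost = Total cost / Operations
Total cost = (21 * 3) + (1 * 53)
Total cost = 63 + 53 = 116
Amortized = 116 / 22 = 5.2727

5.2727


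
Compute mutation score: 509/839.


Mutation score = killed / total * 100
Mutation score = 509 / 839 * 100
Mutation score = 60.67%

60.67%


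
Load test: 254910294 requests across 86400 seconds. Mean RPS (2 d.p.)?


Formula: throughput = requests / seconds
throughput = 254910294 / 86400
throughput = 2950.35 requests/second

2950.35 requests/second


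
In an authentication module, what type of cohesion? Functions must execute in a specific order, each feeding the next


Reasoning: Output of one is input to next
Type: Sequential cohesion

Sequential cohesion


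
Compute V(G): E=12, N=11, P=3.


Formula: V(G) = E - N + 2P
V(G) = 12 - 11 + 2*3
V(G) = 1 + 6
V(G) = 7

7


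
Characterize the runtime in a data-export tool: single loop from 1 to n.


Reasoning: one pass through n items
Complexity: O(n)

O(n)


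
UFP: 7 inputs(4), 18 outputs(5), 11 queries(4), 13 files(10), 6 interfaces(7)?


UFP = EI*4 + EO*5 + EQ*4 + ILF*10 + EIF*7
UFP = 7*4 + 18*5 + 11*4 + 13*10 + 6*7
UFP = 28 + 90 + 44 + 130 + 42
UFP = 334

334


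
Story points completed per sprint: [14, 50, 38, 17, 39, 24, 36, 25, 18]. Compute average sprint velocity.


Formula: Avg velocity = Total points / Number of sprints
Points: [14, 50, 38, 17, 39, 24, 36, 25, 18]
Sum = 14 + 50 + 38 + 17 + 39 + 24 + 36 + 25 + 18 = 261
Avg velocity = 261 / 9 = 29.0 points/sprint

29.0 points/sprint


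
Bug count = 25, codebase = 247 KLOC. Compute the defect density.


Defect density = defects / KLOC
Defect density = 25 / 247
Defect density = 0.101 defects/KLOC

0.101 defects/KLOC


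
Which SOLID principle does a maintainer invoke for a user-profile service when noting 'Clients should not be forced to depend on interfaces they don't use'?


This describes the Interface Segregation Principle (ISP)

Interface Segregation Principle (ISP)


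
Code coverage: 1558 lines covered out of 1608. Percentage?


Coverage = covered / total * 100
Coverage = 1558 / 1608 * 100
Coverage = 96.89%

96.89%


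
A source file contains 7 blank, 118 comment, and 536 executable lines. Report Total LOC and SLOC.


Total LOC = blank + comment + code
Total LOC = 7 + 118 + 536 = 661
SLOC (source only) = code = 536

Total LOC: 661, SLOC: 536


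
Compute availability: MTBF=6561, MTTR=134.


Availability = MTBF / (MTBF + MTTR)
Availability = 6561 / (6561 + 134)
Availability = 6561 / 6695
Availability = 97.9985%

97.9985%


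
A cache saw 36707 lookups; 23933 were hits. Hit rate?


Formula: hit rate = hits / (hits + misses) * 100
hit rate = 23933 / (23933 + 12774) * 100
hit rate = 23933 / 36707 * 100
hit rate = 65.2%

65.2%


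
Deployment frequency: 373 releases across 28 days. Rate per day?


Formula: deployments per day = releases / days
= 373 / 28
= 13.321 deploys/day
(equivalently, 93.25 deploys/week)

13.321 deploys/day


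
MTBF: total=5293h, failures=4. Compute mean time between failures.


Formula: MTBF = Total operating time / Number of failures
MTBF = 5293 / 4
MTBF = 1323.25 hours

1323.25 hours


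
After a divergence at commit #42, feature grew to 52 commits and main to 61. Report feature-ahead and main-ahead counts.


Common ancestor: commit #42
feature commits after divergence: 52 - 42 = 10
main commits after divergence: 61 - 42 = 19
feature is 10 commits ahead of main
main is 19 commits ahead of feature

feature ahead: 10, main ahead: 19


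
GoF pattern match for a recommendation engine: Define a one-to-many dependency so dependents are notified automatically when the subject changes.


This matches the Observer pattern

Observer


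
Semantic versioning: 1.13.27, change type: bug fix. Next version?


Current: 1.13.27
Change category: 'bug fix' → patch bump
SemVer rule: patch bump → increment PATCH (MAJOR and MINOR unchanged)
New: 1.13.28

1.13.28


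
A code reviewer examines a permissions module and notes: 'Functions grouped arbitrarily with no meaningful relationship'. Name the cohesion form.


Reasoning: Worst: random grouping
Type: Coincidental cohesion

Coincidental cohesion


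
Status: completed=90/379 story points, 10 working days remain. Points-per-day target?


Formula: Required rate = Remaining points / Days left
Remaining = 379 - 90 = 289 points
Required rate = 289 / 10 = 28.9 points/day

28.9 points/day


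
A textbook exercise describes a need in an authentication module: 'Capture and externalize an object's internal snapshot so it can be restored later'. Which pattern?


This matches the Memento pattern

Memento


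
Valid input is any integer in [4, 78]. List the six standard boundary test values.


Range: [4, 78]
Boundaries: just below min, min, min+1, max-1, max, just above max
Values: [3, 4, 5, 77, 78, 79]

[3, 4, 5, 77, 78, 79]


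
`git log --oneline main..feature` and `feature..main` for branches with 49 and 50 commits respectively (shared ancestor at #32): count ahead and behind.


Common ancestor: commit #32
feature commits after divergence: 49 - 32 = 17
main commits after divergence: 50 - 32 = 18
feature is 17 commits ahead of main
main is 18 commits ahead of feature

feature ahead: 17, main ahead: 18


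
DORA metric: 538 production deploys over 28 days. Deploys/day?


Formula: deployments per day = releases / days
= 538 / 28
= 19.214 deploys/day
(equivalently, 134.5 deploys/week)

19.214 deploys/day


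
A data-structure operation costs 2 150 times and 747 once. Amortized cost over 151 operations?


Formula: Amortized cost = Total cost / Operations
Total cost = (150 * 2) + (1 * 747)
Total cost = 300 + 747 = 1047
Amortized = 1047 / 151 = 6.9338

6.9338


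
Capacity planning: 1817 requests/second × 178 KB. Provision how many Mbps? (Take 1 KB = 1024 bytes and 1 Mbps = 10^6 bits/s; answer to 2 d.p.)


Formula: Mbps = payload_bytes * RPS * 8 / 1e6
Payload per request = 178 KB = 178 * 1024 = 182272 bytes
Total bytes/sec = 182272 * 1817 = 331188224
Total bits/sec = 331188224 * 8 = 2649505792
Mbps = 2649505792 / 1e6 = 2649.51

2649.51 Mbps


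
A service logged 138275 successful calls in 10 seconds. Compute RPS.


Formula: throughput = requests / seconds
throughput = 138275 / 10
throughput = 13827.5 requests/second

13827.5 requests/second


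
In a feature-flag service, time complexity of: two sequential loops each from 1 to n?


Reasoning: sequential dominates: O(n) + O(n) = O(n)
Complexity: O(n)

O(n)


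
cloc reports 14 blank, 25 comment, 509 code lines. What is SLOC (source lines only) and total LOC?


Total LOC = blank + comment + code
Total LOC = 14 + 25 + 509 = 548
SLOC (source only) = code = 509

Total LOC: 548, SLOC: 509


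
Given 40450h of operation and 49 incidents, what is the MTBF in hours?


Formula: MTBF = Total operating time / Number of failures
MTBF = 40450 / 49
MTBF = 825.51 hours

825.51 hours


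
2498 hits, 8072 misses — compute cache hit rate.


Formula: hit rate = hits / (hits + misses) * 100
hit rate = 2498 / (2498 + 8072) * 100
hit rate = 2498 / 10570 * 100
hit rate = 23.63%

23.63%


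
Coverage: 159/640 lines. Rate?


Coverage = covered / total * 100
Coverage = 159 / 640 * 100
Coverage = 24.84%

24.84%


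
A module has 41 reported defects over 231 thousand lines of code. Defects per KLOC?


Defect density = defects / KLOC
Defect density = 41 / 231
Defect density = 0.177 defects/KLOC

0.177 defects/KLOC


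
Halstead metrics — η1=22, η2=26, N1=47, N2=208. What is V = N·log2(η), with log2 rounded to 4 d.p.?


Formula: V = N * log2(η), where N = N1 + N2 and η = η1 + η2
η = 22 + 26 = 48
N = 47 + 208 = 255
log2(48) ≈ 5.5850
V = 255 * 5.5850 = 1424.18

1424.18


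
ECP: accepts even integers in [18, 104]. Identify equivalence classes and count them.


Constraint: even integers in [18, 104]
Class 1: x < 18 — out-of-range invalid
Class 2: x in [18,104] but odd — wrong type invalid
Class 3: x in [18,104] and even — valid
Class 4: x > 104 — out-of-range invalid
Total equivalence classes: 4

4 equivalence classes


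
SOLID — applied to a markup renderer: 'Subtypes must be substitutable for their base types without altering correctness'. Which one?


This describes the Liskov Substitution Principle (LSP)

Liskov Substitution Principle (LSP)


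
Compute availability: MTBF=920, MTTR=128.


Availability = MTBF / (MTBF + MTTR)
Availability = 920 / (920 + 128)
Availability = 920 / 1048
Availability = 87.7863%

87.7863%


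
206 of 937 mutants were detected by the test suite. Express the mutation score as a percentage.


Mutation score = killed / total * 100
Mutation score = 206 / 937 * 100
Mutation score = 21.99%

21.99%


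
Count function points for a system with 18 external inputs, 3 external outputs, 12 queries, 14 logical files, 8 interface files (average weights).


UFP = EI*4 + EO*5 + EQ*4 + ILF*10 + EIF*7
UFP = 18*4 + 3*5 + 12*4 + 14*10 + 8*7
UFP = 72 + 15 + 48 + 140 + 56
UFP = 331

331


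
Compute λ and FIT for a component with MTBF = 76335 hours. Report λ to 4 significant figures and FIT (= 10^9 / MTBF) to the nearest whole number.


Formula: λ = 1 / MTBF; FIT = λ × 1e9 = 1e9 / MTBF
λ = 1 / 76335 ≈ 1.310e-05 failures/hour
FIT = 1e9 / 76335 ≈ 13100 failures per 1e9 hours (nearest whole number)

λ = 1.310e-05 /h, FIT = 13100


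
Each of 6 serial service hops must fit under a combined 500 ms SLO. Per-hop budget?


Formula: per_stage = total_budget / stages
per_stage = 500 / 6
per_stage = 83.33 ms

83.33 ms


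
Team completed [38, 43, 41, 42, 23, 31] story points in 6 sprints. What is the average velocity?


Formula: Avg velocity = Total points / Number of sprints
Points: [38, 43, 41, 42, 23, 31]
Sum = 38 + 43 + 41 + 42 + 23 + 31 = 218
Avg velocity = 218 / 6 = 36.33 points/sprint

36.33 points/sprint


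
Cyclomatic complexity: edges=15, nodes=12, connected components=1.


Formula: V(G) = E - N + 2P
V(G) = 15 - 12 + 2*1
V(G) = 3 + 2
V(G) = 5

5


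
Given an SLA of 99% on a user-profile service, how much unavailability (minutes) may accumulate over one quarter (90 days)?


Formula: allowed downtime = period * (100 - SLA) / 100
Period (quarter (90 days)) = 129600 minutes
Unavailability fraction = (100 - 99.0) / 100
Allowed downtime = 129600 * (100 - 99.0) / 100
Allowed downtime = 1296.0 minutes

1296.0 minutes


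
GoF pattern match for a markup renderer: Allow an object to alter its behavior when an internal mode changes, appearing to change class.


This matches the State pattern

State


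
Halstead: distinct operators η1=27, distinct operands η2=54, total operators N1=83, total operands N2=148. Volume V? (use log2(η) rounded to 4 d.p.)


Formula: V = N * log2(η), where N = N1 + N2 and η = η1 + η2
η = 27 + 54 = 81
N = 83 + 148 = 231
log2(81) ≈ 6.3399
V = 231 * 6.3399 = 1464.52

1464.52


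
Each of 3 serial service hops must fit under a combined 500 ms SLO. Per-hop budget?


Formula: per_stage = total_budget / stages
per_stage = 500 / 3
per_stage = 166.67 ms

166.67 ms


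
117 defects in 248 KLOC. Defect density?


Defect density = defects / KLOC
Defect density = 117 / 248
Defect density = 0.472 defects/KLOC

0.472 defects/KLOC


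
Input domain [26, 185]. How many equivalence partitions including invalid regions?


Valid range: [26, 185]
Class 1: x < 26 — invalid
Class 2: 26 ≤ x ≤ 185 — valid
Class 3: x > 185 — invalid
Total equivalence classes: 3

3 equivalence classes


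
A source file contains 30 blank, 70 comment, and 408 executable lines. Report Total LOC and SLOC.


Total LOC = blank + comment + code
Total LOC = 30 + 70 + 408 = 508
SLOC (source only) = code = 408

Total LOC: 508, SLOC: 408


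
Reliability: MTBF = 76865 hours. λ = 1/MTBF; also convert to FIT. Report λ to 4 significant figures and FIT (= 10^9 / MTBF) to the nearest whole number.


Formula: λ = 1 / MTBF; FIT = λ × 1e9 = 1e9 / MTBF
λ = 1 / 76865 ≈ 1.301e-05 failures/hour
FIT = 1e9 / 76865 ≈ 13010 failures per 1e9 hours (nearest whole number)

λ = 1.301e-05 /h, FIT = 13010


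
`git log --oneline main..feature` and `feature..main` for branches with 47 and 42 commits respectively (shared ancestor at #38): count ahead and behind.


Common ancestor: commit #38
feature commits after divergence: 47 - 38 = 9
main commits after divergence: 42 - 38 = 4
feature is 9 commits ahead of main
main is 4 commits ahead of feature

feature ahead: 9, main ahead: 4


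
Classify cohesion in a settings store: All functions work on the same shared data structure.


Reasoning: Functions share data
Type: Communicational cohesion

Communicational cohesion


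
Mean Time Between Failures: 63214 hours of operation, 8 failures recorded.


Formula: MTBF = Total operating time / Number of failures
MTBF = 63214 / 8
MTBF = 7901.75 hours

7901.75 hours


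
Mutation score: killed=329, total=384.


Mutation score = killed / total * 100
Mutation score = 329 / 384 * 100
Mutation score = 85.68%

85.68%


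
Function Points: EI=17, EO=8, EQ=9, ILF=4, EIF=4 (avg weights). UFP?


UFP = EI*4 + EO*5 + EQ*4 + ILF*10 + EIF*7
UFP = 17*4 + 8*5 + 9*4 + 4*10 + 4*7
UFP = 68 + 40 + 36 + 40 + 28
UFP = 212

212


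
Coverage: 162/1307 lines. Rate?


Coverage = covered / total * 100
Coverage = 162 / 1307 * 100
Coverage = 12.39%

12.39%


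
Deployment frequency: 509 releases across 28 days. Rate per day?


Formula: deployments per day = releases / days
= 509 / 28
= 18.179 deploys/day
(equivalently, 127.25 deploys/week)

18.179 deploys/day


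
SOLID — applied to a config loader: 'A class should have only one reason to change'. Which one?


This describes the Single Responsibility Principle (SRP)

Single Responsibility Principle (SRP)


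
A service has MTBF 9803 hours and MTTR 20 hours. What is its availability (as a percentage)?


Availability = MTBF / (MTBF + MTTR)
Availability = 9803 / (9803 + 20)
Availability = 9803 / 9823
Availability = 99.7964%

99.7964%


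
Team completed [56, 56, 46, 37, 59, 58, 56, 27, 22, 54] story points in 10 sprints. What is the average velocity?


Formula: Avg velocity = Total points / Number of sprints
Points: [56, 56, 46, 37, 59, 58, 56, 27, 22, 54]
Sum = 56 + 56 + 46 + 37 + 59 + 58 + 56 + 27 + 22 + 54 = 471
Avg velocity = 471 / 10 = 47.1 points/sprint

47.1 points/sprint


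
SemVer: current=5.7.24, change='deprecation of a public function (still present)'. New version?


Current: 5.7.24
Change category: 'deprecation of a public function (still present)' → minor bump
SemVer rule: minor bump → increment MINOR, reset PATCH to 0 (MAJOR unchanged)
New: 5.8.0

5.8.0


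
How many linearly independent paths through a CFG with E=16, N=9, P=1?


Formula: V(G) = E - N + 2P
V(G) = 16 - 9 + 2*1
V(G) = 7 + 2
V(G) = 9

9


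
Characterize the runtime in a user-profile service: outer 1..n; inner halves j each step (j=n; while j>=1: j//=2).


Reasoning: n times log n
Complexity: O(n log n)

O(n log n)


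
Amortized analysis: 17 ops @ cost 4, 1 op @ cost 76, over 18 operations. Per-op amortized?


Formula: Amortized cost = Total cost / Operations
Total cost = (17 * 4) + (1 * 76)
Total cost = 68 + 76 = 144
Amortized = 144 / 18 = 8.0

8.0


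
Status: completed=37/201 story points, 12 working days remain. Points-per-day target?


Formula: Required rate = Remaining points / Days left
Remaining = 201 - 37 = 164 points
Required rate = 164 / 12 = 13.67 points/day

13.67 points/day


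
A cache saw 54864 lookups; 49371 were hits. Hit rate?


Formula: hit rate = hits / (hits + misses) * 100
hit rate = 49371 / (49371 + 5493) * 100
hit rate = 49371 / 54864 * 100
hit rate = 89.99%

89.99%


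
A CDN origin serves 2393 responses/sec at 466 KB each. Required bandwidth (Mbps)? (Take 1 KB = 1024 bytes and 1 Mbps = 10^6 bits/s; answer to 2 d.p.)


Formula: Mbps = payload_bytes * RPS * 8 / 1e6
Payload per request = 466 KB = 466 * 1024 = 477184 bytes
Total bytes/sec = 477184 * 2393 = 1141901312
Total bits/sec = 1141901312 * 8 = 9135210496
Mbps = 9135210496 / 1e6 = 9135.21

9135.21 Mbps


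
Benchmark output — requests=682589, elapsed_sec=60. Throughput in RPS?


Formula: throughput = requests / seconds
throughput = 682589 / 60
throughput = 11376.48 requests/second

11376.48 requests/second


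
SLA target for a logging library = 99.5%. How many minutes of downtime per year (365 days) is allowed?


Formula: allowed downtime = period * (100 - SLA) / 100
Period (year (365 days)) = 525600 minutes
Unavailability fraction = (100 - 99.5) / 100
Allowed downtime = 525600 * (100 - 99.5) / 100
Allowed downtime = 2628.0 minutes

2628.0 minutes


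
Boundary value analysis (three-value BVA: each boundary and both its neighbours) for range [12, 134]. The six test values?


Range: [12, 134]
Boundaries: just below min, min, min+1, max-1, max, just above max
Values: [11, 12, 13, 133, 134, 135]

[11, 12, 13, 133, 134, 135]


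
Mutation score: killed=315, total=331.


Mutation score = killed / total * 100
Mutation score = 315 / 331 * 100
Mutation score = 95.17%

95.17%


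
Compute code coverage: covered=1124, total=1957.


Coverage = covered / total * 100
Coverage = 1124 / 1957 * 100
Coverage = 57.43%

57.43%


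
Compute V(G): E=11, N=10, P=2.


Formula: V(G) = E - N + 2P
V(G) = 11 - 10 + 2*2
V(G) = 1 + 4
V(G) = 5

5


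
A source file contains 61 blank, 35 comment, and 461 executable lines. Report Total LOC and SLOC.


Total LOC = blank + comment + code
Total LOC = 61 + 35 + 461 = 557
SLOC (source only) = code = 461

Total LOC: 557, SLOC: 461


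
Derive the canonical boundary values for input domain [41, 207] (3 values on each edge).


Range: [41, 207]
Boundaries: just below min, min, min+1, max-1, max, just above max
Values: [40, 41, 42, 206, 207, 208]

[40, 41, 42, 206, 207, 208]


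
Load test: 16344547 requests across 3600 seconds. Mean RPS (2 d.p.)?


Formula: throughput = requests / seconds
throughput = 16344547 / 3600
throughput = 4540.15 requests/second

4540.15 requests/second


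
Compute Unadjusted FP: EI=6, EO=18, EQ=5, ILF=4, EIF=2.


UFP = EI*4 + EO*5 + EQ*4 + ILF*10 + EIF*7
UFP = 6*4 + 18*5 + 5*4 + 4*10 + 2*7
UFP = 24 + 90 + 20 + 40 + 14
UFP = 188

188


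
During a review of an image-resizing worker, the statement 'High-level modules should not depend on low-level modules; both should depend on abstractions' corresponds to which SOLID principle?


This describes the Dependency Inversion Principle (DIP)

Dependency Inversion Principle (DIP)


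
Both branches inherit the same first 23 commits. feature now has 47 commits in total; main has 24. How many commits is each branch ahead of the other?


Common ancestor: commit #23
feature commits after divergence: 47 - 23 = 24
main commits after divergence: 24 - 23 = 1
feature is 24 commits ahead of main
main is 1 commits ahead of feature

feature ahead: 24, main ahead: 1


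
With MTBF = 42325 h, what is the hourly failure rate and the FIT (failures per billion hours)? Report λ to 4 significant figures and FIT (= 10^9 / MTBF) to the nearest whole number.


Formula: λ = 1 / MTBF; FIT = λ × 1e9 = 1e9 / MTBF
λ = 1 / 42325 ≈ 2.363e-05 failures/hour
FIT = 1e9 / 42325 ≈ 23627 failures per 1e9 hours (nearest whole number)

λ = 2.363e-05 /h, FIT = 23627


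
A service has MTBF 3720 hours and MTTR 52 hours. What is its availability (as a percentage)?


Availability = MTBF / (MTBF + MTTR)
Availability = 3720 / (3720 + 52)
Availability = 3720 / 3772
Availability = 98.6214%

98.6214%


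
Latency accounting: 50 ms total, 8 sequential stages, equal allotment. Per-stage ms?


Formula: per_stage = total_budget / stages
per_stage = 50 / 8
per_stage = 6.25 ms

6.25 ms


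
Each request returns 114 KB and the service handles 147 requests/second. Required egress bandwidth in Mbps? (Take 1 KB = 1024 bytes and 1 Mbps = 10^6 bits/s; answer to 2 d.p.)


Formula: Mbps = payload_bytes * RPS * 8 / 1e6
Payload per request = 114 KB = 114 * 1024 = 116736 bytes
Total bytes/sec = 116736 * 147 = 17160192
Total bits/sec = 17160192 * 8 = 137281536
Mbps = 137281536 / 1e6 = 137.28

137.28 Mbps


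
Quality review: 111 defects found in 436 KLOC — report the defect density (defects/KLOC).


Defect density = defects / KLOC
Defect density = 111 / 436
Defect density = 0.255 defects/KLOC

0.255 defects/KLOC


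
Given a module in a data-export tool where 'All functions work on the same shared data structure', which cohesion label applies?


Reasoning: Functions share data
Type: Communicational cohesion

Communicational cohesion


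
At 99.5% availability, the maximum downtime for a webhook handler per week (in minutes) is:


Formula: allowed downtime = period * (100 - SLA) / 100
Period (week) = 10080 minutes
Unavailability fraction = (100 - 99.5) / 100
Allowed downtime = 10080 * (100 - 99.5) / 100
Allowed downtime = 50.4 minutes

50.4 minutes


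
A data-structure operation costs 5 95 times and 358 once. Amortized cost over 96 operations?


Formula: Amortized cost = Total cost / Operations
Total cost = (95 * 5) + (1 * 358)
Total cost = 475 + 358 = 833
Amortized = 833 / 96 = 8.6771

8.6771


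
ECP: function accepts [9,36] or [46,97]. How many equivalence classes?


Valid ranges: [9,36] and [46,97]
Class 1: x < 9 — invalid
Class 2: 9 ≤ x ≤ 36 — valid
Class 3: 36 < x < 46 — invalid (gap between ranges)
Class 4: 46 ≤ x ≤ 97 — valid
Class 5: x > 97 — invalid
Total equivalence classes: 5

5 equivalence classes


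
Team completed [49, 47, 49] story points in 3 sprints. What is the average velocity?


Formula: Avg velocity = Total points / Number of sprints
Points: [49, 47, 49]
Sum = 49 + 47 + 49 = 145
Avg velocity = 145 / 3 = 48.33 points/sprint

48.33 points/sprint


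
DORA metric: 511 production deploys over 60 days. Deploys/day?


Formula: deployments per day = releases / days
= 511 / 60
= 8.517 deploys/day
(equivalently, 59.62 deploys/week)

8.517 deploys/day
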